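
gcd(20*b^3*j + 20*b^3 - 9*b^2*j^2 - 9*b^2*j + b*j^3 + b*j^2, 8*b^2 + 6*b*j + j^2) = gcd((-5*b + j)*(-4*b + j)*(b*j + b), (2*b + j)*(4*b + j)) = 1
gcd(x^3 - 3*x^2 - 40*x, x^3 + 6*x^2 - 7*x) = x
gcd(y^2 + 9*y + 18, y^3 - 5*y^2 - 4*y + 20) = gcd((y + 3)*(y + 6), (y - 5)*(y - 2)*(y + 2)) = 1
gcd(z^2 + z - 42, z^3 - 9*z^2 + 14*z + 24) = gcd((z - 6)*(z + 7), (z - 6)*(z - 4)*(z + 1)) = z - 6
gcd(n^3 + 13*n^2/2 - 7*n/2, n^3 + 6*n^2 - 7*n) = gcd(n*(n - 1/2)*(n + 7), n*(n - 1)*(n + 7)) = n^2 + 7*n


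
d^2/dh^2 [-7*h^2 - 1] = -14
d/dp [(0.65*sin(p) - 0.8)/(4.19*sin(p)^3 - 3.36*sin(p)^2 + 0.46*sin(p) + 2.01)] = (-5.447*sin(p)^3 + 12.24*sin(p)^2 - 5.376*sin(p) + 1.6745)*cos(p)/(17.5561*sin(p)^6 - 28.1568*sin(p)^5 + 15.1444*sin(p)^4 + 13.7526*sin(p)^3 - 13.2956*sin(p)^2 + 1.8492*sin(p) + 4.0401)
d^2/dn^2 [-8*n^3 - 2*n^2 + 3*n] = -48*n - 4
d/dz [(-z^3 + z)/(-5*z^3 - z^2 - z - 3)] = (z^4 + 12*z^3 + 10*z^2 - 3)/(25*z^6 + 10*z^5 + 11*z^4 + 32*z^3 + 7*z^2 + 6*z + 9)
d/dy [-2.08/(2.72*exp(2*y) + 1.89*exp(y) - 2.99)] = (11.3152*exp(y) + 3.9312)*exp(y)/(2.72*exp(2*y) + 1.89*exp(y) - 2.99)^2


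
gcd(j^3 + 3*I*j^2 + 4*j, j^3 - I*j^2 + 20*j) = j^2 + 4*I*j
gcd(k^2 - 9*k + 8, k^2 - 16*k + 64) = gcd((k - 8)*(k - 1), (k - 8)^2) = k - 8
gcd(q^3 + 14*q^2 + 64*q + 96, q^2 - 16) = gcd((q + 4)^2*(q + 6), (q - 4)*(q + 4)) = q + 4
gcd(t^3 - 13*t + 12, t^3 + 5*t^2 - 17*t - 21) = t - 3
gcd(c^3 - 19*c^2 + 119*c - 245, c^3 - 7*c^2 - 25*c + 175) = c^2 - 12*c + 35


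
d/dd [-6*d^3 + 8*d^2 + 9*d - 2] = -18*d^2 + 16*d + 9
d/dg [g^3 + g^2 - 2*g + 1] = 3*g^2 + 2*g - 2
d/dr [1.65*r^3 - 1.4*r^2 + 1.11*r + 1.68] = 4.95*r^2 - 2.8*r + 1.11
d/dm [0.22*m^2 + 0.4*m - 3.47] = 0.44*m + 0.4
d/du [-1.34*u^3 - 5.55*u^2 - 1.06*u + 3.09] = -4.02*u^2 - 11.1*u - 1.06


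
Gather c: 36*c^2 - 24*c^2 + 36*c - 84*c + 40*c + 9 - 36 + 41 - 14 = 12*c^2 - 8*c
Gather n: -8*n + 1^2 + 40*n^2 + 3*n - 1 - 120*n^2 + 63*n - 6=-80*n^2 + 58*n - 6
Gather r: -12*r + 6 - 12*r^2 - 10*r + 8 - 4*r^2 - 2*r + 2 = -16*r^2 - 24*r + 16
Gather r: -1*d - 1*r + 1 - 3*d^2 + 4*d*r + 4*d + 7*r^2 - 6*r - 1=-3*d^2 + 3*d + 7*r^2 + r*(4*d - 7)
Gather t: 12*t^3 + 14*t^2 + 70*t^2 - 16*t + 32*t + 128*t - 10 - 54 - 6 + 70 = 12*t^3 + 84*t^2 + 144*t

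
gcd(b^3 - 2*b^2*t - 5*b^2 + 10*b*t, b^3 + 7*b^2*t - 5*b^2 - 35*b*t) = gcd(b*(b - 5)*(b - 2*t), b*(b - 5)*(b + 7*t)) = b^2 - 5*b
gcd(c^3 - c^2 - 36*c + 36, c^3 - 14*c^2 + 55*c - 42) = c^2 - 7*c + 6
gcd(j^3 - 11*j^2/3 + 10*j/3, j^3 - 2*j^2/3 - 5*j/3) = j^2 - 5*j/3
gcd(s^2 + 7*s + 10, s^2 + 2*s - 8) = 1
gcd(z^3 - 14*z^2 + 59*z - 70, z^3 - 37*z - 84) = z - 7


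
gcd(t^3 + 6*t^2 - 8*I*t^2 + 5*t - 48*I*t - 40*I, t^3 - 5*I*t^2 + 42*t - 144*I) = t - 8*I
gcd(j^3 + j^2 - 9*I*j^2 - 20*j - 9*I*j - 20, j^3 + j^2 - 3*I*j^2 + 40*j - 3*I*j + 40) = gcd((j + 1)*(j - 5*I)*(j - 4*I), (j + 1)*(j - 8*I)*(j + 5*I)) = j + 1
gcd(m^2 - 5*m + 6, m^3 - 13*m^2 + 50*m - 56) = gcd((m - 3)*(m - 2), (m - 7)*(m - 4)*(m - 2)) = m - 2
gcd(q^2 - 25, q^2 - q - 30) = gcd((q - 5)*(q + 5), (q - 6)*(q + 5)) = q + 5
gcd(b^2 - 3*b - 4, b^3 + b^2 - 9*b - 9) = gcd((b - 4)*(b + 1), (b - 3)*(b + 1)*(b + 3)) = b + 1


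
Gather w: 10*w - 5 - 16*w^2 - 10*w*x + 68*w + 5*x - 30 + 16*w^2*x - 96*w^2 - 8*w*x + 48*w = w^2*(16*x - 112) + w*(126 - 18*x) + 5*x - 35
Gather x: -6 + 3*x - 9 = 3*x - 15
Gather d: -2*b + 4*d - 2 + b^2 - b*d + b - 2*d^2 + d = b^2 - b - 2*d^2 + d*(5 - b) - 2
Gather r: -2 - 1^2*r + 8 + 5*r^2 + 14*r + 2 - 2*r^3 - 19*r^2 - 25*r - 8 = -2*r^3 - 14*r^2 - 12*r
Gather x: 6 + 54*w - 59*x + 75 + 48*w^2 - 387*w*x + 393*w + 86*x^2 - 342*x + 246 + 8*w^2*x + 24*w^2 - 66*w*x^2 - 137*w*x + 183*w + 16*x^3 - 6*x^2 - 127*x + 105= 72*w^2 + 630*w + 16*x^3 + x^2*(80 - 66*w) + x*(8*w^2 - 524*w - 528) + 432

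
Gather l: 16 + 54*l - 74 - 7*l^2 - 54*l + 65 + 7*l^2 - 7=0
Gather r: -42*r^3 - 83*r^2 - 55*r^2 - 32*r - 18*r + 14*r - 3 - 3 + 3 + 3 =-42*r^3 - 138*r^2 - 36*r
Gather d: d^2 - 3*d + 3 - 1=d^2 - 3*d + 2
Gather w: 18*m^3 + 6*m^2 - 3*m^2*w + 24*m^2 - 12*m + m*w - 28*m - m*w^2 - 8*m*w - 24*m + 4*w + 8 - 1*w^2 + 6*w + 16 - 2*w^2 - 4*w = 18*m^3 + 30*m^2 - 64*m + w^2*(-m - 3) + w*(-3*m^2 - 7*m + 6) + 24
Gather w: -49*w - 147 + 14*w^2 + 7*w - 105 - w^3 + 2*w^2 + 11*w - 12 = -w^3 + 16*w^2 - 31*w - 264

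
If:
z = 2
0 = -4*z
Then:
No Solution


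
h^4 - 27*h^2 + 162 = (h - 3)*(h + 3)*(h - 3*sqrt(2))*(h + 3*sqrt(2))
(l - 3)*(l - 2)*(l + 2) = l^3 - 3*l^2 - 4*l + 12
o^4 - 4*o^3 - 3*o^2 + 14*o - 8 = (o - 4)*(o - 1)^2*(o + 2)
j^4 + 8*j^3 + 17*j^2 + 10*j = j*(j + 1)*(j + 2)*(j + 5)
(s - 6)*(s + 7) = s^2 + s - 42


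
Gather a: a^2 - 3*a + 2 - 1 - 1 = a^2 - 3*a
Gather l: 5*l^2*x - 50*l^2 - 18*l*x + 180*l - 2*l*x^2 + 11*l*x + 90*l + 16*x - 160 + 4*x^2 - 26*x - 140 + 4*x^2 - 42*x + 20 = l^2*(5*x - 50) + l*(-2*x^2 - 7*x + 270) + 8*x^2 - 52*x - 280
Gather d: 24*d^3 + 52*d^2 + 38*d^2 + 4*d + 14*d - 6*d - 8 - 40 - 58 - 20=24*d^3 + 90*d^2 + 12*d - 126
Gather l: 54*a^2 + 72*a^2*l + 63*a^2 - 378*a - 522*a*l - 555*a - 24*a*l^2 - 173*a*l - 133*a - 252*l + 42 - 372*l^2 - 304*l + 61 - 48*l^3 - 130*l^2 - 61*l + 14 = 117*a^2 - 1066*a - 48*l^3 + l^2*(-24*a - 502) + l*(72*a^2 - 695*a - 617) + 117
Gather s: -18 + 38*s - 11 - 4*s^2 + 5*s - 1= -4*s^2 + 43*s - 30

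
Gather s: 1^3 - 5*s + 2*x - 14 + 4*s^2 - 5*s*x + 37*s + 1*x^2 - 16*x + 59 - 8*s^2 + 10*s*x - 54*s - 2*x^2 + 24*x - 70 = -4*s^2 + s*(5*x - 22) - x^2 + 10*x - 24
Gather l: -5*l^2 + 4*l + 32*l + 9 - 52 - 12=-5*l^2 + 36*l - 55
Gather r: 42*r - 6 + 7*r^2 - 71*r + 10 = 7*r^2 - 29*r + 4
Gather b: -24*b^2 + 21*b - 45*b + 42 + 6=-24*b^2 - 24*b + 48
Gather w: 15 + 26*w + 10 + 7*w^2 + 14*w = 7*w^2 + 40*w + 25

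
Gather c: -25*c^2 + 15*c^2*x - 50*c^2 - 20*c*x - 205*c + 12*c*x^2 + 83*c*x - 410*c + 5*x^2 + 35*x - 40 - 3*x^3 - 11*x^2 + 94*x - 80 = c^2*(15*x - 75) + c*(12*x^2 + 63*x - 615) - 3*x^3 - 6*x^2 + 129*x - 120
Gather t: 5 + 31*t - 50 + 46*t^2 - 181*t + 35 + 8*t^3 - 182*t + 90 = 8*t^3 + 46*t^2 - 332*t + 80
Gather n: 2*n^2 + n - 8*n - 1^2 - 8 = 2*n^2 - 7*n - 9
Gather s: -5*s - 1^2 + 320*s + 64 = 315*s + 63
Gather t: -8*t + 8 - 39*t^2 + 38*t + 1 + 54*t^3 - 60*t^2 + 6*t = 54*t^3 - 99*t^2 + 36*t + 9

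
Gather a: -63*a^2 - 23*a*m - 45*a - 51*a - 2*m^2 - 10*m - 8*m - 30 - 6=-63*a^2 + a*(-23*m - 96) - 2*m^2 - 18*m - 36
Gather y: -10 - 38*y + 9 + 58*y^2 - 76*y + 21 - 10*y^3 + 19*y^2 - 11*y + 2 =-10*y^3 + 77*y^2 - 125*y + 22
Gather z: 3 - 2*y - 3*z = -2*y - 3*z + 3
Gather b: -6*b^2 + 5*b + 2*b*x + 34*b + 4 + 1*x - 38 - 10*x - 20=-6*b^2 + b*(2*x + 39) - 9*x - 54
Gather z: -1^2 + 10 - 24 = -15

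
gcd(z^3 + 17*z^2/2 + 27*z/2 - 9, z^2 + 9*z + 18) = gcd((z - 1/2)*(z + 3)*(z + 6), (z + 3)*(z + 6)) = z^2 + 9*z + 18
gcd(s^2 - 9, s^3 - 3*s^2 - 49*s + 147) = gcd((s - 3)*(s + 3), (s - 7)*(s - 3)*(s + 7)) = s - 3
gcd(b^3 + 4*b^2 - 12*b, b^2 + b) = b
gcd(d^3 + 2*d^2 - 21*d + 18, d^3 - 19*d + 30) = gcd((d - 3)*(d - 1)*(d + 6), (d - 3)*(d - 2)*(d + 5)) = d - 3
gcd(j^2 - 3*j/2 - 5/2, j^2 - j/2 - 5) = j - 5/2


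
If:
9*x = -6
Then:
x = -2/3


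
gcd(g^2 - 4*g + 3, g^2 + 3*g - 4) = g - 1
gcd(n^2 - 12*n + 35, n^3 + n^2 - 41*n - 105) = n - 7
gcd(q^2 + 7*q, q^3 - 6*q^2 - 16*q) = q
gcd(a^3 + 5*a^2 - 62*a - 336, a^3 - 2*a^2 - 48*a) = a^2 - 2*a - 48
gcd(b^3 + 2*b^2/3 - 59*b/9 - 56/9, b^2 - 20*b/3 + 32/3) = b - 8/3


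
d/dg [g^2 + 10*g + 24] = 2*g + 10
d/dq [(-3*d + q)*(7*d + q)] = 4*d + 2*q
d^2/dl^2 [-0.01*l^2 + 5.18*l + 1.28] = -0.0200000000000000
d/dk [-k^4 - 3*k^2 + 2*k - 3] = -4*k^3 - 6*k + 2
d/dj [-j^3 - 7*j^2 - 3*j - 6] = -3*j^2 - 14*j - 3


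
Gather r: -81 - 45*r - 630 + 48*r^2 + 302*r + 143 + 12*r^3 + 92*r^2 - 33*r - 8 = 12*r^3 + 140*r^2 + 224*r - 576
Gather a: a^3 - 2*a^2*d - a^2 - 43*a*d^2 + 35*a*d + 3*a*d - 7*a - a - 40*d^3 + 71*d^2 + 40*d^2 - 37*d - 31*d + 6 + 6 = a^3 + a^2*(-2*d - 1) + a*(-43*d^2 + 38*d - 8) - 40*d^3 + 111*d^2 - 68*d + 12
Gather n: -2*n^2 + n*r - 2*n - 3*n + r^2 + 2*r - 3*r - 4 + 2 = -2*n^2 + n*(r - 5) + r^2 - r - 2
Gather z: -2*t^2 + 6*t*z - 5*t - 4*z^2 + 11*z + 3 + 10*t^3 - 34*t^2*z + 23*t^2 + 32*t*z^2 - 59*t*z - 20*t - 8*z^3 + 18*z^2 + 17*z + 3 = 10*t^3 + 21*t^2 - 25*t - 8*z^3 + z^2*(32*t + 14) + z*(-34*t^2 - 53*t + 28) + 6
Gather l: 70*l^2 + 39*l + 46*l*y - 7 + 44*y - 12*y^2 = 70*l^2 + l*(46*y + 39) - 12*y^2 + 44*y - 7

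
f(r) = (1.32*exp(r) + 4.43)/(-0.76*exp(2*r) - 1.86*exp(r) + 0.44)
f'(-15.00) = 0.00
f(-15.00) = 10.07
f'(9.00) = 0.00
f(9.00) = 0.00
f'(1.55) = 0.47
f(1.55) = -0.42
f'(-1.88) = 78.54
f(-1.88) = 33.44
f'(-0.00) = 3.48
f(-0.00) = -2.64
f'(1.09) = 0.80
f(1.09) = -0.71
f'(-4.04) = 0.95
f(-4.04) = 10.94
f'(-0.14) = 4.37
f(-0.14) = -3.18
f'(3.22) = 0.07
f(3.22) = -0.07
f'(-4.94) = 0.35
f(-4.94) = 10.41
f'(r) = (1.32*exp(r) + 4.43)*(1.52*exp(2*r) + 1.86*exp(r))/(-0.76*exp(2*r) - 1.86*exp(r) + 0.44)^2 + 1.32*exp(r)/(-0.76*exp(2*r) - 1.86*exp(r) + 0.44) = (1.0032*exp(2*r) + 6.7336*exp(r) + 8.8206)*exp(r)/(0.5776*exp(4*r) + 2.8272*exp(3*r) + 2.7908*exp(2*r) - 1.6368*exp(r) + 0.1936)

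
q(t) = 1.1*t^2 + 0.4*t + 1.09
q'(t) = 2.2*t + 0.4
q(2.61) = 9.63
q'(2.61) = 6.14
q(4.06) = 20.85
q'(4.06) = 9.33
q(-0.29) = 1.07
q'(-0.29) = -0.24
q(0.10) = 1.14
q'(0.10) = 0.62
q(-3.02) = 9.91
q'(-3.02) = -6.24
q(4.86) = 29.02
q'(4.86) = 11.09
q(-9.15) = 89.52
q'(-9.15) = -19.73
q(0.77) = 2.05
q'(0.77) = 2.09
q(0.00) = 1.09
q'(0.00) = 0.40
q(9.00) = 93.79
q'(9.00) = 20.20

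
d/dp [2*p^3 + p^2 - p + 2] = 6*p^2 + 2*p - 1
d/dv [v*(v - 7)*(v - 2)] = 3*v^2 - 18*v + 14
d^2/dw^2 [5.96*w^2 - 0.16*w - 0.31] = 11.9200000000000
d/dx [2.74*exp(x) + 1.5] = 2.74*exp(x)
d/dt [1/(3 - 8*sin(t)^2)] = 8*sin(2*t)/(1 - 4*cos(2*t))^2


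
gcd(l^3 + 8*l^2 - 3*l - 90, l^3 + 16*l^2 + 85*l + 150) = l^2 + 11*l + 30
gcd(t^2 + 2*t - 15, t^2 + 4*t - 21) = t - 3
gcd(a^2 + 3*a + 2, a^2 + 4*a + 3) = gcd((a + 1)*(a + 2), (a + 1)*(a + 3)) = a + 1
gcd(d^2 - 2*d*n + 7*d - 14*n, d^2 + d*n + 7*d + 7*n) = d + 7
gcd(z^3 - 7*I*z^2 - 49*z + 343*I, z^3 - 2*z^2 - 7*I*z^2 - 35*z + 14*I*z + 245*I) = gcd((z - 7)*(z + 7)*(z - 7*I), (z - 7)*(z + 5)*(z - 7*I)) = z^2 + z*(-7 - 7*I) + 49*I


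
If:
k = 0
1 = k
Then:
No Solution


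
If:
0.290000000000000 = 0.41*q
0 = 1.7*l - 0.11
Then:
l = 0.06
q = 0.71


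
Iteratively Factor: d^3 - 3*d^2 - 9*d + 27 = (d - 3)*(d^2 - 9) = (d - 3)^2*(d + 3)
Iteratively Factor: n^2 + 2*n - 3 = (n - 1)*(n + 3)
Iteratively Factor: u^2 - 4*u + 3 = (u - 1)*(u - 3)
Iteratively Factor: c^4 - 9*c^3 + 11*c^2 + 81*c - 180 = (c + 3)*(c^3 - 12*c^2 + 47*c - 60) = (c - 4)*(c + 3)*(c^2 - 8*c + 15) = (c - 4)*(c - 3)*(c + 3)*(c - 5)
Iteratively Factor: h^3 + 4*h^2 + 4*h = (h + 2)*(h^2 + 2*h) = h*(h + 2)*(h + 2)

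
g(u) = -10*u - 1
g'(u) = -10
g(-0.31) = 2.10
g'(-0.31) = -10.00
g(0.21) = -3.10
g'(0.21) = -10.00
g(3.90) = -40.00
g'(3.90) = -10.00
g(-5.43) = 53.30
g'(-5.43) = -10.00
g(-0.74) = 6.40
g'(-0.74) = -10.00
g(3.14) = -32.40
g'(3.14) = -10.00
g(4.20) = -43.00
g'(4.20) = -10.00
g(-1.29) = 11.90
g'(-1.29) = -10.00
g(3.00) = -31.00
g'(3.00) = -10.00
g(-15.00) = 149.00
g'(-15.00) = -10.00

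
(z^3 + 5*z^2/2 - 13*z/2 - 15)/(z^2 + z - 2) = (2*z^2 + z - 15)/(2*(z - 1))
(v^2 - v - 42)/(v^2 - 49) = (v + 6)/(v + 7)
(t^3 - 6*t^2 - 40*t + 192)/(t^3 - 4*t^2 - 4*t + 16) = (t^2 - 2*t - 48)/(t^2 - 4)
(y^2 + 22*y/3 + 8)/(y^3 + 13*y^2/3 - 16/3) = (y + 6)/(y^2 + 3*y - 4)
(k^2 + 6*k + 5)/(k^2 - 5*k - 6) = (k + 5)/(k - 6)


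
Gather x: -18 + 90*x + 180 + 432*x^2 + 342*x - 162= 432*x^2 + 432*x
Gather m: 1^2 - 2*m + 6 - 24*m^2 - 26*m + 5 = -24*m^2 - 28*m + 12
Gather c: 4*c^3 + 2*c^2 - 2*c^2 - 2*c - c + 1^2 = 4*c^3 - 3*c + 1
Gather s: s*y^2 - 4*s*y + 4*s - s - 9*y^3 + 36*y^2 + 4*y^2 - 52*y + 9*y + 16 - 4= s*(y^2 - 4*y + 3) - 9*y^3 + 40*y^2 - 43*y + 12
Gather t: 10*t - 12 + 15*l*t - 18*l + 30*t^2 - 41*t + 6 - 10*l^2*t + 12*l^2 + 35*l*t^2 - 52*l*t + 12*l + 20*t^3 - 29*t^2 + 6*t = 12*l^2 - 6*l + 20*t^3 + t^2*(35*l + 1) + t*(-10*l^2 - 37*l - 25) - 6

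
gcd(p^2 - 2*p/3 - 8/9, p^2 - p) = 1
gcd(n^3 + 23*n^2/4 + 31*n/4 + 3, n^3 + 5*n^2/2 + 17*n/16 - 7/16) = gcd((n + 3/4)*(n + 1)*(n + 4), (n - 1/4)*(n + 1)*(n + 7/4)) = n + 1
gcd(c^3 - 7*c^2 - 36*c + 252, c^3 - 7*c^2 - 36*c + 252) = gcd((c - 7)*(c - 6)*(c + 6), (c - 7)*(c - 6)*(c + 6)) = c^3 - 7*c^2 - 36*c + 252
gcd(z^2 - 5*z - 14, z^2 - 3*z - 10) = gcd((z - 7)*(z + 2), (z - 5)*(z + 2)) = z + 2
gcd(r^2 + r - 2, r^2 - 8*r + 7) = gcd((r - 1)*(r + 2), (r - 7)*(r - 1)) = r - 1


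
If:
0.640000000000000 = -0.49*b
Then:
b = -1.31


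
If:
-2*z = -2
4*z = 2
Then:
No Solution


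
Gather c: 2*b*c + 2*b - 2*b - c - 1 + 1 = c*(2*b - 1)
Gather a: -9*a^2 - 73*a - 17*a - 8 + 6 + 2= -9*a^2 - 90*a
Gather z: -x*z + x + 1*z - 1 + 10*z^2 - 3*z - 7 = x + 10*z^2 + z*(-x - 2) - 8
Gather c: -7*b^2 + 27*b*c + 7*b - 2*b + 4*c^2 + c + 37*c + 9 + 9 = -7*b^2 + 5*b + 4*c^2 + c*(27*b + 38) + 18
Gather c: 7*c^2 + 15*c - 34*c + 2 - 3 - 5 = 7*c^2 - 19*c - 6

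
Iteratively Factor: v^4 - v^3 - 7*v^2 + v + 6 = (v + 2)*(v^3 - 3*v^2 - v + 3) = (v + 1)*(v + 2)*(v^2 - 4*v + 3) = (v - 3)*(v + 1)*(v + 2)*(v - 1)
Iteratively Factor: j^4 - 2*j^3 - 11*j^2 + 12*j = (j + 3)*(j^3 - 5*j^2 + 4*j) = j*(j + 3)*(j^2 - 5*j + 4) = j*(j - 4)*(j + 3)*(j - 1)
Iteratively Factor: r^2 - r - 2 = (r - 2)*(r + 1)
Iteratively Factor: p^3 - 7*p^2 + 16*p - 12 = (p - 2)*(p^2 - 5*p + 6) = (p - 3)*(p - 2)*(p - 2)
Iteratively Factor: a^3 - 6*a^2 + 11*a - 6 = (a - 1)*(a^2 - 5*a + 6) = (a - 3)*(a - 1)*(a - 2)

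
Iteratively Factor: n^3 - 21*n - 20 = (n + 1)*(n^2 - n - 20) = (n - 5)*(n + 1)*(n + 4)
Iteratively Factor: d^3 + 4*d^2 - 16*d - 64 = (d - 4)*(d^2 + 8*d + 16) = (d - 4)*(d + 4)*(d + 4)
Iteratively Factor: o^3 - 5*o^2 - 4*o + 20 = (o - 5)*(o^2 - 4) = (o - 5)*(o - 2)*(o + 2)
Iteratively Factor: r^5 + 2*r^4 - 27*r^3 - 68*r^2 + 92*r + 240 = (r + 4)*(r^4 - 2*r^3 - 19*r^2 + 8*r + 60) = (r + 2)*(r + 4)*(r^3 - 4*r^2 - 11*r + 30) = (r - 2)*(r + 2)*(r + 4)*(r^2 - 2*r - 15) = (r - 5)*(r - 2)*(r + 2)*(r + 4)*(r + 3)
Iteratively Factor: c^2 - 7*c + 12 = (c - 4)*(c - 3)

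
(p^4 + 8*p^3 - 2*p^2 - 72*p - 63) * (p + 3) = p^5 + 11*p^4 + 22*p^3 - 78*p^2 - 279*p - 189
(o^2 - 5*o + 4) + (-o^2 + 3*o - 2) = 2 - 2*o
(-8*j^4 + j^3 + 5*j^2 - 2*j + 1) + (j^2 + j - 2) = -8*j^4 + j^3 + 6*j^2 - j - 1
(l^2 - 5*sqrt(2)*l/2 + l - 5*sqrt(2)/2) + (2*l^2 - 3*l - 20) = 3*l^2 - 5*sqrt(2)*l/2 - 2*l - 20 - 5*sqrt(2)/2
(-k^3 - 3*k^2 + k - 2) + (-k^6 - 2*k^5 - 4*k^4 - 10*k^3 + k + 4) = -k^6 - 2*k^5 - 4*k^4 - 11*k^3 - 3*k^2 + 2*k + 2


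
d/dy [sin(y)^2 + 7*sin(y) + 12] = (2*sin(y) + 7)*cos(y)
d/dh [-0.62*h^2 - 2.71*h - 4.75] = -1.24*h - 2.71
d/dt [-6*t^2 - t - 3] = -12*t - 1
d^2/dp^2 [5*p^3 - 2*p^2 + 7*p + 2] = 30*p - 4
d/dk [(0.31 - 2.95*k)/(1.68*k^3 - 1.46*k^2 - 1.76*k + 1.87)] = (9.912*k^3 - 5.8694*k^2 + 0.9052*k - 4.9709)/(2.8224*k^6 - 4.9056*k^5 - 3.782*k^4 + 11.4224*k^3 - 2.3628*k^2 - 6.5824*k + 3.4969)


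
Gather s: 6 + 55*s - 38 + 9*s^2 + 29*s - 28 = 9*s^2 + 84*s - 60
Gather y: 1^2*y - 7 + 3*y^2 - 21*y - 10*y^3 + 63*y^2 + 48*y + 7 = -10*y^3 + 66*y^2 + 28*y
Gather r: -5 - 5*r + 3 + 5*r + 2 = 0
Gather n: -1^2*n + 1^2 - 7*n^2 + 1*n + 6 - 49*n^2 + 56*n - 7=-56*n^2 + 56*n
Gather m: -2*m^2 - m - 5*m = -2*m^2 - 6*m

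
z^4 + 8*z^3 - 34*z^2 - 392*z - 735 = (z - 7)*(z + 3)*(z + 5)*(z + 7)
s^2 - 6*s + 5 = (s - 5)*(s - 1)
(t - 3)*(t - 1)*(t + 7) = t^3 + 3*t^2 - 25*t + 21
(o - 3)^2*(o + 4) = o^3 - 2*o^2 - 15*o + 36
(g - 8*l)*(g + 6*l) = g^2 - 2*g*l - 48*l^2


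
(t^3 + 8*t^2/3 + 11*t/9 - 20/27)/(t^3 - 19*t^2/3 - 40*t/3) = (t^2 + t - 4/9)/(t*(t - 8))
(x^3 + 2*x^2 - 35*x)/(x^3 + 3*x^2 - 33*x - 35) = x/(x + 1)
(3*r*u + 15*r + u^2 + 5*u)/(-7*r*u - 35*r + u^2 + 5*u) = (-3*r - u)/(7*r - u)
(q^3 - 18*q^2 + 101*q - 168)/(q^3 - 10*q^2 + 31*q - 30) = (q^2 - 15*q + 56)/(q^2 - 7*q + 10)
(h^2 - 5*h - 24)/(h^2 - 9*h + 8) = (h + 3)/(h - 1)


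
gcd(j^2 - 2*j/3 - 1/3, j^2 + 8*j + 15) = 1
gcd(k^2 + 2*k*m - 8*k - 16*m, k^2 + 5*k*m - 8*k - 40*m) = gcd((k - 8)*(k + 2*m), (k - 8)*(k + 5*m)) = k - 8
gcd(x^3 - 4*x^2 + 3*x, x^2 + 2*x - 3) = x - 1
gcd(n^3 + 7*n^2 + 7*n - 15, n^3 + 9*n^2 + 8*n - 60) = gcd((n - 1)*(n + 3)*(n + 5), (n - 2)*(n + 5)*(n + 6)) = n + 5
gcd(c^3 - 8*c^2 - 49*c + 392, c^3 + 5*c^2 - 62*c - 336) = c^2 - c - 56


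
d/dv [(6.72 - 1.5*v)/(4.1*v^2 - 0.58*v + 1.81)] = (6.15*v^2 - 55.104*v + 1.1826)/(16.81*v^4 - 4.756*v^3 + 15.1784*v^2 - 2.0996*v + 3.2761)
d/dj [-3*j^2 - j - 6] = -6*j - 1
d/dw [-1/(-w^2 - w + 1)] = (-2*w - 1)/(w^2 + w - 1)^2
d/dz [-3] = 0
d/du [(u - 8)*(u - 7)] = 2*u - 15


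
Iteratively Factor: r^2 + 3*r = (r)*(r + 3)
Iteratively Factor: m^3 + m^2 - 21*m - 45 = (m + 3)*(m^2 - 2*m - 15) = (m - 5)*(m + 3)*(m + 3)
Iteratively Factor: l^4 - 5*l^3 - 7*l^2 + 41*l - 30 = (l - 1)*(l^3 - 4*l^2 - 11*l + 30) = (l - 2)*(l - 1)*(l^2 - 2*l - 15) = (l - 2)*(l - 1)*(l + 3)*(l - 5)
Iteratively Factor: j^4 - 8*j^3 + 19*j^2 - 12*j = (j - 1)*(j^3 - 7*j^2 + 12*j) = j*(j - 1)*(j^2 - 7*j + 12) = j*(j - 3)*(j - 1)*(j - 4)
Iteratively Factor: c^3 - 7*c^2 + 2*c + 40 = (c + 2)*(c^2 - 9*c + 20) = (c - 4)*(c + 2)*(c - 5)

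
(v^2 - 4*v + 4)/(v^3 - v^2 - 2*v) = (v - 2)/(v*(v + 1))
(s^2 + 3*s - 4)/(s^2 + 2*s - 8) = (s - 1)/(s - 2)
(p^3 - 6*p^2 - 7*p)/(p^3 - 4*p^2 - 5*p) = (p - 7)/(p - 5)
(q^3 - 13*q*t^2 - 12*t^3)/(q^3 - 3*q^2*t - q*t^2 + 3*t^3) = (q^2 - q*t - 12*t^2)/(q^2 - 4*q*t + 3*t^2)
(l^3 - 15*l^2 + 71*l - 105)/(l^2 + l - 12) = (l^2 - 12*l + 35)/(l + 4)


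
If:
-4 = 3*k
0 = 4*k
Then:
No Solution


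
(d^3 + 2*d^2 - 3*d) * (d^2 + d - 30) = d^5 + 3*d^4 - 31*d^3 - 63*d^2 + 90*d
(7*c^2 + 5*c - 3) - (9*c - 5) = 7*c^2 - 4*c + 2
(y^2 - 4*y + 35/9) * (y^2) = y^4 - 4*y^3 + 35*y^2/9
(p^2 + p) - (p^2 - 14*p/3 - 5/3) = 17*p/3 + 5/3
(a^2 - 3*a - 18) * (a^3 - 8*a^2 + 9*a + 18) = a^5 - 11*a^4 + 15*a^3 + 135*a^2 - 216*a - 324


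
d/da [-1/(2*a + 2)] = 1/(2*(a + 1)^2)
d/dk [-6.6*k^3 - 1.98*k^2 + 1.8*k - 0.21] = -19.8*k^2 - 3.96*k + 1.8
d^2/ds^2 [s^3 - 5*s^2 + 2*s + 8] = 6*s - 10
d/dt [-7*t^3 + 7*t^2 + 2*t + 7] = -21*t^2 + 14*t + 2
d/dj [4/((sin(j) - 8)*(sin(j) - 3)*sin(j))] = 4*(-3*cos(j) + 22/tan(j) - 24*cos(j)/sin(j)^2)/((sin(j) - 8)^2*(sin(j) - 3)^2)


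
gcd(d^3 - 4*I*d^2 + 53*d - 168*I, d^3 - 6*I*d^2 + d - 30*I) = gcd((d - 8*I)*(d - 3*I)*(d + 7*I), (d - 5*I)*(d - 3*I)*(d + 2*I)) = d - 3*I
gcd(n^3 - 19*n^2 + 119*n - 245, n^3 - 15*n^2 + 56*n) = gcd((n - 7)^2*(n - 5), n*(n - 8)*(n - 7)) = n - 7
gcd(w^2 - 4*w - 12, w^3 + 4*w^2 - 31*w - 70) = w + 2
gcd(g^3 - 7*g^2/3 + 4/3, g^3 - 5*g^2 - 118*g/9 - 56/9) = g + 2/3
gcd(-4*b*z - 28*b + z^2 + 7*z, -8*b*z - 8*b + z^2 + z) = 1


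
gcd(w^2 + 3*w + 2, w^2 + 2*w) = w + 2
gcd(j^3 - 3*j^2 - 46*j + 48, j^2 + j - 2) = j - 1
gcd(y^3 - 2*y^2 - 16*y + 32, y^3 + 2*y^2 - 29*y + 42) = y - 2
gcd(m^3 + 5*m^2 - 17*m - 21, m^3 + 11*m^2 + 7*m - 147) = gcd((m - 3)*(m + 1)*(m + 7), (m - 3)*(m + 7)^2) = m^2 + 4*m - 21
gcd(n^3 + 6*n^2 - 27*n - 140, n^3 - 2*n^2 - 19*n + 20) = n^2 - n - 20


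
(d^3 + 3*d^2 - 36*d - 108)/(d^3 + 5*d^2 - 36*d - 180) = (d + 3)/(d + 5)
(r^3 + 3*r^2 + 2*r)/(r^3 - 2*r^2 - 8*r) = (r + 1)/(r - 4)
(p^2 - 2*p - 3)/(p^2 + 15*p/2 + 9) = 2*(p^2 - 2*p - 3)/(2*p^2 + 15*p + 18)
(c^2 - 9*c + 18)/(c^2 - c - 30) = (c - 3)/(c + 5)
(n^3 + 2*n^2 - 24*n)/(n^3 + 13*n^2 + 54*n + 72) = n*(n - 4)/(n^2 + 7*n + 12)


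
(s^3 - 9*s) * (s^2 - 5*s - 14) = s^5 - 5*s^4 - 23*s^3 + 45*s^2 + 126*s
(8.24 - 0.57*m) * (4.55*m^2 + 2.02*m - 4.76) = -2.5935*m^3 + 36.3406*m^2 + 19.358*m - 39.2224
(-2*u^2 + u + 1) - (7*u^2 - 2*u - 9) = -9*u^2 + 3*u + 10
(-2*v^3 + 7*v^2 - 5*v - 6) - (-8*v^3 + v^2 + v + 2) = 6*v^3 + 6*v^2 - 6*v - 8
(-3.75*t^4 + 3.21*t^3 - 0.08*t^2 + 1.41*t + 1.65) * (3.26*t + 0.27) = -12.225*t^5 + 9.4521*t^4 + 0.6059*t^3 + 4.575*t^2 + 5.7597*t + 0.4455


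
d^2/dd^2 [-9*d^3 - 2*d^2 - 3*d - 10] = -54*d - 4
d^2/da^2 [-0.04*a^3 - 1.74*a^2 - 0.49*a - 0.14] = -0.24*a - 3.48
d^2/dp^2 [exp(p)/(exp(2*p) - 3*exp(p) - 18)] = ((9 - 8*exp(p))*(-exp(2*p) + 3*exp(p) + 18)*exp(p) - 2*(2*exp(p) - 3)^2*exp(2*p) - (-exp(2*p) + 3*exp(p) + 18)^2)*exp(p)/(-exp(2*p) + 3*exp(p) + 18)^3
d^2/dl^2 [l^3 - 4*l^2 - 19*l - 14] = 6*l - 8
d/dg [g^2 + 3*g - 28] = 2*g + 3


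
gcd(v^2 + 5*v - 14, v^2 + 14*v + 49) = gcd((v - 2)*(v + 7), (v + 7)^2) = v + 7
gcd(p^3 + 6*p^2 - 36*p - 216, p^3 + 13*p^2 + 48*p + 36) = p^2 + 12*p + 36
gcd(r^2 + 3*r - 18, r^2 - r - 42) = r + 6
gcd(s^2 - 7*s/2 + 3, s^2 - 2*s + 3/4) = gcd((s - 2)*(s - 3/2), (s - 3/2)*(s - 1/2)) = s - 3/2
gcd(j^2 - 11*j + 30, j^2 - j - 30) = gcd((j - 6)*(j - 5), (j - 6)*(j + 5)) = j - 6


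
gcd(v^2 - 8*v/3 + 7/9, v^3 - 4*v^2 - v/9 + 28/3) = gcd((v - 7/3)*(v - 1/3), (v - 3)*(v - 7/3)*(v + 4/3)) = v - 7/3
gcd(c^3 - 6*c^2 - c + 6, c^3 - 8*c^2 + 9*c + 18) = c^2 - 5*c - 6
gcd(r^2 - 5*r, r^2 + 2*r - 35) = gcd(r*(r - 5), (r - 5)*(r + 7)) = r - 5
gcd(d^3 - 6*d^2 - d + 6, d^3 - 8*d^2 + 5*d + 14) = d + 1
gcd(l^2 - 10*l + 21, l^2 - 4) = 1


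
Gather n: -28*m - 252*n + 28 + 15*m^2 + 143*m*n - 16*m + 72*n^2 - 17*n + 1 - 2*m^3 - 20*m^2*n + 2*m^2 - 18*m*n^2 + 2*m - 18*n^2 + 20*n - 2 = -2*m^3 + 17*m^2 - 42*m + n^2*(54 - 18*m) + n*(-20*m^2 + 143*m - 249) + 27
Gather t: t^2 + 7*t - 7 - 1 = t^2 + 7*t - 8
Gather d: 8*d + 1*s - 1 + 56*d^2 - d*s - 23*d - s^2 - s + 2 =56*d^2 + d*(-s - 15) - s^2 + 1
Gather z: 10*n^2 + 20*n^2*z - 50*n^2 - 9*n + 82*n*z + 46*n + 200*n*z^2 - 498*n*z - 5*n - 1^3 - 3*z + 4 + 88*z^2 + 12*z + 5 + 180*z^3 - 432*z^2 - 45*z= -40*n^2 + 32*n + 180*z^3 + z^2*(200*n - 344) + z*(20*n^2 - 416*n - 36) + 8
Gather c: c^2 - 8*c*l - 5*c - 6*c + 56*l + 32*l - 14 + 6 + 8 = c^2 + c*(-8*l - 11) + 88*l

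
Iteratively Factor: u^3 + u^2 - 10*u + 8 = (u + 4)*(u^2 - 3*u + 2) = (u - 1)*(u + 4)*(u - 2)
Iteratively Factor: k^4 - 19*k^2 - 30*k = (k - 5)*(k^3 + 5*k^2 + 6*k) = (k - 5)*(k + 3)*(k^2 + 2*k) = k*(k - 5)*(k + 3)*(k + 2)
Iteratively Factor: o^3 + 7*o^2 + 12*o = (o)*(o^2 + 7*o + 12) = o*(o + 3)*(o + 4)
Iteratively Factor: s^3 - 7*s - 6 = (s + 1)*(s^2 - s - 6) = (s + 1)*(s + 2)*(s - 3)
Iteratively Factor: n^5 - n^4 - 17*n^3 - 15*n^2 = (n - 5)*(n^4 + 4*n^3 + 3*n^2) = (n - 5)*(n + 1)*(n^3 + 3*n^2) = n*(n - 5)*(n + 1)*(n^2 + 3*n) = n*(n - 5)*(n + 1)*(n + 3)*(n)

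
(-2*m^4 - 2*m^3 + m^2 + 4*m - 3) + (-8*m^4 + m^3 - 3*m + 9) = -10*m^4 - m^3 + m^2 + m + 6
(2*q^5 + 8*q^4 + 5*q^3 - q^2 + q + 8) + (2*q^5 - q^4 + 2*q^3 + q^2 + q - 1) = 4*q^5 + 7*q^4 + 7*q^3 + 2*q + 7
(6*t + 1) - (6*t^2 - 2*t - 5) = -6*t^2 + 8*t + 6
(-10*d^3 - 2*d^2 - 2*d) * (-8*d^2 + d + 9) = 80*d^5 + 6*d^4 - 76*d^3 - 20*d^2 - 18*d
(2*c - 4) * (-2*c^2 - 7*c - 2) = -4*c^3 - 6*c^2 + 24*c + 8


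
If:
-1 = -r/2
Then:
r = 2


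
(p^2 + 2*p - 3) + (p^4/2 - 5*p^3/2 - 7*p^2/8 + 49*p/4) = p^4/2 - 5*p^3/2 + p^2/8 + 57*p/4 - 3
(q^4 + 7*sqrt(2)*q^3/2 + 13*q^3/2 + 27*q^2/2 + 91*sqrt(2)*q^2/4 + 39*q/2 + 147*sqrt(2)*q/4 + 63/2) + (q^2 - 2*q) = q^4 + 7*sqrt(2)*q^3/2 + 13*q^3/2 + 29*q^2/2 + 91*sqrt(2)*q^2/4 + 35*q/2 + 147*sqrt(2)*q/4 + 63/2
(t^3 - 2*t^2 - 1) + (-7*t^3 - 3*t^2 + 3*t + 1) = -6*t^3 - 5*t^2 + 3*t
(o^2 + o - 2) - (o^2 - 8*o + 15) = 9*o - 17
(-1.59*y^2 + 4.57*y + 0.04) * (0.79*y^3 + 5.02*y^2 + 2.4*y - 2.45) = -1.2561*y^5 - 4.3715*y^4 + 19.157*y^3 + 15.0643*y^2 - 11.1005*y - 0.098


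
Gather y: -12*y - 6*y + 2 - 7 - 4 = -18*y - 9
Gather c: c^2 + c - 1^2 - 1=c^2 + c - 2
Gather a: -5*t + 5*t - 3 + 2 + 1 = 0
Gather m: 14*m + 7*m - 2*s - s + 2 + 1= 21*m - 3*s + 3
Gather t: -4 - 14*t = -14*t - 4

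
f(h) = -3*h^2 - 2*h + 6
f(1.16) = -0.36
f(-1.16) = 4.28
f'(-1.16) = 4.96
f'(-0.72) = 2.32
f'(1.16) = -8.96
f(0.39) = 4.76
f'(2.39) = -16.34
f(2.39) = -15.92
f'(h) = -6*h - 2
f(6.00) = -114.00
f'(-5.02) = 28.12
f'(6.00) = -38.00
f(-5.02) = -59.56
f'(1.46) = -10.76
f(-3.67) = -27.07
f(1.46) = -3.31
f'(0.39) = -4.34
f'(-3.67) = 20.02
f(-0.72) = 5.88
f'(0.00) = -2.00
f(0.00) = 6.00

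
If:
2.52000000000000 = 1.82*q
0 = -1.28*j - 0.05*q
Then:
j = -0.05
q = 1.38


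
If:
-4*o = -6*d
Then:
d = 2*o/3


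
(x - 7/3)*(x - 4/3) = x^2 - 11*x/3 + 28/9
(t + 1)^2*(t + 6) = t^3 + 8*t^2 + 13*t + 6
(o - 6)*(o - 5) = o^2 - 11*o + 30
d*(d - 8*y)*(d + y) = d^3 - 7*d^2*y - 8*d*y^2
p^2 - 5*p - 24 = (p - 8)*(p + 3)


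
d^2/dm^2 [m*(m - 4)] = 2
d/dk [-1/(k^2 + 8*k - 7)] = 2*(k + 4)/(k^2 + 8*k - 7)^2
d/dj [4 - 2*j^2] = -4*j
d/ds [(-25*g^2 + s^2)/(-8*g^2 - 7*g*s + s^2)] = g*(-175*g^2 + 34*g*s - 7*s^2)/(64*g^4 + 112*g^3*s + 33*g^2*s^2 - 14*g*s^3 + s^4)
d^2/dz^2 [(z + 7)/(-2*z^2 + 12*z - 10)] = (-4*(z - 3)^2*(z + 7) + (3*z + 1)*(z^2 - 6*z + 5))/(z^2 - 6*z + 5)^3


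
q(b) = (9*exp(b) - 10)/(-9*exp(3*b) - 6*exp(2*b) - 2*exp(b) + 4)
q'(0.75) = 0.06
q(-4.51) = -2.49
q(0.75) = -0.08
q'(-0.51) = -34.42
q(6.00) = 0.00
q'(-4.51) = 0.01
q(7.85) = -0.00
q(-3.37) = -2.47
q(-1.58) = -2.50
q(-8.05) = -2.50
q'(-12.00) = 0.00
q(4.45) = -0.00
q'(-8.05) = 0.00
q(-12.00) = -2.50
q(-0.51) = 3.50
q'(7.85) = 0.00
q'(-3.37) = 0.03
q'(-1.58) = -0.32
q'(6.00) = 0.00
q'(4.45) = 0.00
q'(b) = (9*exp(b) - 10)*(27*exp(3*b) + 12*exp(2*b) + 2*exp(b))/(-9*exp(3*b) - 6*exp(2*b) - 2*exp(b) + 4)^2 + 9*exp(b)/(-9*exp(3*b) - 6*exp(2*b) - 2*exp(b) + 4)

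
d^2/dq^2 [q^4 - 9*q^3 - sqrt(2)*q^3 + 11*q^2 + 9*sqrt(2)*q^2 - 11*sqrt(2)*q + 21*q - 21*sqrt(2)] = 12*q^2 - 54*q - 6*sqrt(2)*q + 22 + 18*sqrt(2)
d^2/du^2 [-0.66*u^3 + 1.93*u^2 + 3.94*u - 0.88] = 3.86 - 3.96*u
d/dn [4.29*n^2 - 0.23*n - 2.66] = 8.58*n - 0.23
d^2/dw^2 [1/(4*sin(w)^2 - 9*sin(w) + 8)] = (-64*sin(w)^4 + 108*sin(w)^3 + 143*sin(w)^2 - 288*sin(w) + 98)/(4*sin(w)^2 - 9*sin(w) + 8)^3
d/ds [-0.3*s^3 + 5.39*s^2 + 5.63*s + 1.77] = -0.9*s^2 + 10.78*s + 5.63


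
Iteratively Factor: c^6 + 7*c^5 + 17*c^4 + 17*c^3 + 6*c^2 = (c)*(c^5 + 7*c^4 + 17*c^3 + 17*c^2 + 6*c) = c*(c + 2)*(c^4 + 5*c^3 + 7*c^2 + 3*c) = c*(c + 1)*(c + 2)*(c^3 + 4*c^2 + 3*c) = c*(c + 1)*(c + 2)*(c + 3)*(c^2 + c) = c^2*(c + 1)*(c + 2)*(c + 3)*(c + 1)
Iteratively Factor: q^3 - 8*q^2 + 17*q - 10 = (q - 2)*(q^2 - 6*q + 5) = (q - 5)*(q - 2)*(q - 1)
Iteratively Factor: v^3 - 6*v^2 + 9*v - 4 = (v - 1)*(v^2 - 5*v + 4) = (v - 4)*(v - 1)*(v - 1)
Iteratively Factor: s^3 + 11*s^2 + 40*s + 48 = (s + 3)*(s^2 + 8*s + 16) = (s + 3)*(s + 4)*(s + 4)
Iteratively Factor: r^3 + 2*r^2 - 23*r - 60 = (r + 4)*(r^2 - 2*r - 15) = (r + 3)*(r + 4)*(r - 5)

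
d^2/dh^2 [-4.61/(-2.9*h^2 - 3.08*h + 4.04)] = (-77.5402*h^2 - 82.35304*h + 4.61*(5.8*h + 3.08)*(11.6*h + 6.16) + 108.02152)/(2.9*h^2 + 3.08*h - 4.04)^3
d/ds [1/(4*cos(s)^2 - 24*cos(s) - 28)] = (cos(s) - 3)*sin(s)/(2*(sin(s)^2 + 6*cos(s) + 6)^2)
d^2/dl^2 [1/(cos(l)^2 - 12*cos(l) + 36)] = 2*(-6*cos(l) - cos(2*l) + 2)/(cos(l) - 6)^4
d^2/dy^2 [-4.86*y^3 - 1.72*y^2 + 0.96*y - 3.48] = -29.16*y - 3.44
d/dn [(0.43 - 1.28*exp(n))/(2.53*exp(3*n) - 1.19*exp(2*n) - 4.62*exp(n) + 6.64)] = (6.4768*exp(3*n) - 4.7869*exp(2*n) + 1.0234*exp(n) - 6.5126)*exp(n)/(6.4009*exp(6*n) - 6.0214*exp(5*n) - 21.9611*exp(4*n) + 44.594*exp(3*n) + 5.5412*exp(2*n) - 61.3536*exp(n) + 44.0896)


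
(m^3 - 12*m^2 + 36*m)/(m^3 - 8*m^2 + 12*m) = (m - 6)/(m - 2)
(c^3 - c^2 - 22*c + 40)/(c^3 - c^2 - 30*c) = (c^2 - 6*c + 8)/(c*(c - 6))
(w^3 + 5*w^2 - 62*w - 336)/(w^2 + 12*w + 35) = (w^2 - 2*w - 48)/(w + 5)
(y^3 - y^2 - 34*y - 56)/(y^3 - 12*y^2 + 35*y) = (y^2 + 6*y + 8)/(y*(y - 5))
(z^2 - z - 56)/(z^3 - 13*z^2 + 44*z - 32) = (z + 7)/(z^2 - 5*z + 4)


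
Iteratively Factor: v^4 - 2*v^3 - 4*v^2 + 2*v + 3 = (v + 1)*(v^3 - 3*v^2 - v + 3) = (v + 1)^2*(v^2 - 4*v + 3) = (v - 3)*(v + 1)^2*(v - 1)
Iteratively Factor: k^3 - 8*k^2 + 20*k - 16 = (k - 2)*(k^2 - 6*k + 8) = (k - 2)^2*(k - 4)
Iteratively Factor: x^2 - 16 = (x - 4)*(x + 4)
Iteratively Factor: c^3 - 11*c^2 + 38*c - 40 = (c - 2)*(c^2 - 9*c + 20) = (c - 5)*(c - 2)*(c - 4)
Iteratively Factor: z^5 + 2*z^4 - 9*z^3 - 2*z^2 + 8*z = (z + 4)*(z^4 - 2*z^3 - z^2 + 2*z) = (z - 2)*(z + 4)*(z^3 - z) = z*(z - 2)*(z + 4)*(z^2 - 1) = z*(z - 2)*(z - 1)*(z + 4)*(z + 1)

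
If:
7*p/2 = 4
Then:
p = 8/7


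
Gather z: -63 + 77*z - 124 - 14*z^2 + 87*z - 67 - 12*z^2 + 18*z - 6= -26*z^2 + 182*z - 260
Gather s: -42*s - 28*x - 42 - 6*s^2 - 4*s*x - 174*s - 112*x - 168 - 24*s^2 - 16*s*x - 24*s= -30*s^2 + s*(-20*x - 240) - 140*x - 210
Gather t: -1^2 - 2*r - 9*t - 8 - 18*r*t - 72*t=-2*r + t*(-18*r - 81) - 9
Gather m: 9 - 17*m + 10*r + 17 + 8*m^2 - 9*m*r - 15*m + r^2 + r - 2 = 8*m^2 + m*(-9*r - 32) + r^2 + 11*r + 24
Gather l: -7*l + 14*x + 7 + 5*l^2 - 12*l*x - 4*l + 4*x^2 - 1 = 5*l^2 + l*(-12*x - 11) + 4*x^2 + 14*x + 6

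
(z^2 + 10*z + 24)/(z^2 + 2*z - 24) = (z + 4)/(z - 4)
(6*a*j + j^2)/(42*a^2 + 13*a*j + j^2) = j/(7*a + j)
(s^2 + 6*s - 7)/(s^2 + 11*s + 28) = (s - 1)/(s + 4)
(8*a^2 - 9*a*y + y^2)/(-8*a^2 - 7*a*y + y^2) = (-a + y)/(a + y)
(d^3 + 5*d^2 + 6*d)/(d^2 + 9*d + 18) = d*(d + 2)/(d + 6)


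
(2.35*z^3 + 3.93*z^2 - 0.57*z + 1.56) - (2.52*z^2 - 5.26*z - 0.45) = 2.35*z^3 + 1.41*z^2 + 4.69*z + 2.01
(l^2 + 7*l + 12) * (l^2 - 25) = l^4 + 7*l^3 - 13*l^2 - 175*l - 300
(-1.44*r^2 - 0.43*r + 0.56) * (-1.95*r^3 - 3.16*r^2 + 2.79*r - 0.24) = 2.808*r^5 + 5.3889*r^4 - 3.7508*r^3 - 2.6237*r^2 + 1.6656*r - 0.1344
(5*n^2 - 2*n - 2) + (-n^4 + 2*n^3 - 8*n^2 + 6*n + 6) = -n^4 + 2*n^3 - 3*n^2 + 4*n + 4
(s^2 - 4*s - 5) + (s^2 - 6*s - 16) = 2*s^2 - 10*s - 21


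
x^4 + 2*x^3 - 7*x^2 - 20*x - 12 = (x - 3)*(x + 1)*(x + 2)^2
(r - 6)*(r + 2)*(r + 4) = r^3 - 28*r - 48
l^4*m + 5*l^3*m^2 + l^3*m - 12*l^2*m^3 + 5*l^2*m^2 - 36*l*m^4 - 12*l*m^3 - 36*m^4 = (l - 3*m)*(l + 2*m)*(l + 6*m)*(l*m + m)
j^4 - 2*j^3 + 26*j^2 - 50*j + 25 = (j - 5*I)*(j + 5*I)*(-I*j + I)*(I*j - I)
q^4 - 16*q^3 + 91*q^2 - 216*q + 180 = (q - 6)*(q - 5)*(q - 3)*(q - 2)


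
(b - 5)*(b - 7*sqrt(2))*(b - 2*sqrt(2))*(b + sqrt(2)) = b^4 - 8*sqrt(2)*b^3 - 5*b^3 + 10*b^2 + 40*sqrt(2)*b^2 - 50*b + 28*sqrt(2)*b - 140*sqrt(2)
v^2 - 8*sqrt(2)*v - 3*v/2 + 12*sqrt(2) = (v - 3/2)*(v - 8*sqrt(2))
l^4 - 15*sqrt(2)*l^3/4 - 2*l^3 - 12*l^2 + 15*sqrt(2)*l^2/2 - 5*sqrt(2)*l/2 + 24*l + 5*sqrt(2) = (l - 2)*(l - 5*sqrt(2))*(sqrt(2)*l/2 + 1)*(sqrt(2)*l + 1/2)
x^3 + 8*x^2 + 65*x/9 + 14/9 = (x + 1/3)*(x + 2/3)*(x + 7)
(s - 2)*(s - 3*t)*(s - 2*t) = s^3 - 5*s^2*t - 2*s^2 + 6*s*t^2 + 10*s*t - 12*t^2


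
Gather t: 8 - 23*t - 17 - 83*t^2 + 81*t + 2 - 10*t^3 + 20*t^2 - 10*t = -10*t^3 - 63*t^2 + 48*t - 7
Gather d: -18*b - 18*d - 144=-18*b - 18*d - 144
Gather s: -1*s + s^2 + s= s^2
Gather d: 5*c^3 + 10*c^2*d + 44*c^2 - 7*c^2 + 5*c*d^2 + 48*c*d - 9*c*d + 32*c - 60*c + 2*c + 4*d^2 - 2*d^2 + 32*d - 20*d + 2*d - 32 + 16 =5*c^3 + 37*c^2 - 26*c + d^2*(5*c + 2) + d*(10*c^2 + 39*c + 14) - 16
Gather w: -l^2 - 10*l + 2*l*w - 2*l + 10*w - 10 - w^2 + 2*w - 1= -l^2 - 12*l - w^2 + w*(2*l + 12) - 11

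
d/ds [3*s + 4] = 3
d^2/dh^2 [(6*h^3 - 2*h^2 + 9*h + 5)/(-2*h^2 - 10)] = 3*(7*h^3 - 15*h^2 - 105*h + 25)/(h^6 + 15*h^4 + 75*h^2 + 125)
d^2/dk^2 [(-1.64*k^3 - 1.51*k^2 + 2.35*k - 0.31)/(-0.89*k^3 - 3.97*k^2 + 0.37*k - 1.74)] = (-3.5527136788005e-15*k^7 - 9.19708200000002*k^6 - 7.92829799999993*k^5 - 74.365908*k^4 - 108.60865*k^3 + 3.453636*k^2 + 121.579014*k + 1.919534)/(0.704969*k^9 + 9.433911*k^8 + 41.202372*k^7 + 58.861609*k^6 + 19.758576*k^5 + 80.464485*k^4 - 7.302277*k^3 + 36.773334*k^2 - 3.360636*k + 5.268024)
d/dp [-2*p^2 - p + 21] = -4*p - 1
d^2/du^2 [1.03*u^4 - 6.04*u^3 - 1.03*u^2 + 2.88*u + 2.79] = 12.36*u^2 - 36.24*u - 2.06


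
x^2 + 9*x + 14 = (x + 2)*(x + 7)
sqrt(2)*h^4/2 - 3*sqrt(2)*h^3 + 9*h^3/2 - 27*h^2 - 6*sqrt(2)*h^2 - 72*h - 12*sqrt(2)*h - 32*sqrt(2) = (h - 8)*(h + sqrt(2)/2)*(h + 4*sqrt(2))*(sqrt(2)*h/2 + sqrt(2))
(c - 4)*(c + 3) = c^2 - c - 12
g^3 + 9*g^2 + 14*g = g*(g + 2)*(g + 7)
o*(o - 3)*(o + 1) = o^3 - 2*o^2 - 3*o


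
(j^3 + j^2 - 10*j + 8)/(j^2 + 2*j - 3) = (j^2 + 2*j - 8)/(j + 3)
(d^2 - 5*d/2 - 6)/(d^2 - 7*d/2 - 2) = (2*d + 3)/(2*d + 1)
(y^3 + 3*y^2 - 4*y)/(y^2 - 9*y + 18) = y*(y^2 + 3*y - 4)/(y^2 - 9*y + 18)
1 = 1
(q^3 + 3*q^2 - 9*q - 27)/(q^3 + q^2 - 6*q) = (q^2 - 9)/(q*(q - 2))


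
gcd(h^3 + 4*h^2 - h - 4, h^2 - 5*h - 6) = h + 1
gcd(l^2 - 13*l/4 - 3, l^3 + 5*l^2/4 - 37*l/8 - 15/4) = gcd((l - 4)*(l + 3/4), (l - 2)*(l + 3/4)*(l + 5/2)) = l + 3/4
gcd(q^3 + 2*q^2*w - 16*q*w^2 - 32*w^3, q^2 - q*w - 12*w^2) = q - 4*w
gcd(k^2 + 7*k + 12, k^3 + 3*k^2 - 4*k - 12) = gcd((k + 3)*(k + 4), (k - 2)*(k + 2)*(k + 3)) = k + 3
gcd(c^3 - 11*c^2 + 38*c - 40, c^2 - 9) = 1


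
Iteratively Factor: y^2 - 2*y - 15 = (y - 5)*(y + 3)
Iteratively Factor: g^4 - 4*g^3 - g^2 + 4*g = (g - 1)*(g^3 - 3*g^2 - 4*g) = (g - 1)*(g + 1)*(g^2 - 4*g) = g*(g - 1)*(g + 1)*(g - 4)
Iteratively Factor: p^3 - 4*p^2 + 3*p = (p - 1)*(p^2 - 3*p) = p*(p - 1)*(p - 3)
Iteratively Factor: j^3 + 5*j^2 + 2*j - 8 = (j - 1)*(j^2 + 6*j + 8) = (j - 1)*(j + 4)*(j + 2)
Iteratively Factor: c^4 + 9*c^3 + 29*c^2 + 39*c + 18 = (c + 3)*(c^3 + 6*c^2 + 11*c + 6) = (c + 2)*(c + 3)*(c^2 + 4*c + 3) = (c + 1)*(c + 2)*(c + 3)*(c + 3)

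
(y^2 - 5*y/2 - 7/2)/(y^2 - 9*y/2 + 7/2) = (y + 1)/(y - 1)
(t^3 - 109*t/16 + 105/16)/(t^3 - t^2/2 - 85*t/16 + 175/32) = 2*(t + 3)/(2*t + 5)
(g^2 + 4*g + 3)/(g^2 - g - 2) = (g + 3)/(g - 2)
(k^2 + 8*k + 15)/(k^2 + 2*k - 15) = (k + 3)/(k - 3)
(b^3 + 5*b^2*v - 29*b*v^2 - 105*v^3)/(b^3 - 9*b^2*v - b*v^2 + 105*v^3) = (-b - 7*v)/(-b + 7*v)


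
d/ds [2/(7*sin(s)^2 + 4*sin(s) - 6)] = -4*(7*sin(s) + 2)*cos(s)/(7*sin(s)^2 + 4*sin(s) - 6)^2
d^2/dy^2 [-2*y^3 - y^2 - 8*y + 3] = -12*y - 2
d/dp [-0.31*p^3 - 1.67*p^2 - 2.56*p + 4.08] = -0.93*p^2 - 3.34*p - 2.56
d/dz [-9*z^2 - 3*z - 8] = -18*z - 3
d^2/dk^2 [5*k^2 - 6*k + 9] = 10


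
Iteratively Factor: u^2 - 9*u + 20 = (u - 5)*(u - 4)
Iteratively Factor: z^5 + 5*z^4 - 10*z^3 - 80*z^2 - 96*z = (z)*(z^4 + 5*z^3 - 10*z^2 - 80*z - 96) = z*(z + 4)*(z^3 + z^2 - 14*z - 24) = z*(z + 2)*(z + 4)*(z^2 - z - 12) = z*(z - 4)*(z + 2)*(z + 4)*(z + 3)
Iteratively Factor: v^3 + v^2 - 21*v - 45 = (v + 3)*(v^2 - 2*v - 15) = (v + 3)^2*(v - 5)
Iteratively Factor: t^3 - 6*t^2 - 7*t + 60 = (t - 5)*(t^2 - t - 12) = (t - 5)*(t + 3)*(t - 4)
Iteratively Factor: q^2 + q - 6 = (q - 2)*(q + 3)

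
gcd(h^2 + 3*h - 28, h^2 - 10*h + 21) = 1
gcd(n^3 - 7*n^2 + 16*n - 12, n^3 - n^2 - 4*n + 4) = n - 2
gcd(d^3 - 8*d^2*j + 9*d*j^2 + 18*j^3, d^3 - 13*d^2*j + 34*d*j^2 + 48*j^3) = d^2 - 5*d*j - 6*j^2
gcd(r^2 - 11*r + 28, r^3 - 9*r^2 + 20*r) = r - 4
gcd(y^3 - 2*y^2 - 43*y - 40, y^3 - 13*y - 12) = y + 1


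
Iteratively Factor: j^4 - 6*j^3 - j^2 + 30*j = (j + 2)*(j^3 - 8*j^2 + 15*j) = j*(j + 2)*(j^2 - 8*j + 15) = j*(j - 3)*(j + 2)*(j - 5)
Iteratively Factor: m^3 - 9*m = (m + 3)*(m^2 - 3*m) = m*(m + 3)*(m - 3)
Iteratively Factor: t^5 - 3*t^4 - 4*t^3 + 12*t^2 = (t)*(t^4 - 3*t^3 - 4*t^2 + 12*t) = t*(t - 2)*(t^3 - t^2 - 6*t) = t^2*(t - 2)*(t^2 - t - 6) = t^2*(t - 3)*(t - 2)*(t + 2)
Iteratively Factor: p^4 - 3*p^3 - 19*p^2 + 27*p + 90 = (p - 5)*(p^3 + 2*p^2 - 9*p - 18) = (p - 5)*(p + 3)*(p^2 - p - 6) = (p - 5)*(p + 2)*(p + 3)*(p - 3)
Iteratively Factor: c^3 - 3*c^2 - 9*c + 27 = (c - 3)*(c^2 - 9) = (c - 3)*(c + 3)*(c - 3)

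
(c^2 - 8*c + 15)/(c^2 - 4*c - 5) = (c - 3)/(c + 1)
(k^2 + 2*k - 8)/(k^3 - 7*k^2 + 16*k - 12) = (k + 4)/(k^2 - 5*k + 6)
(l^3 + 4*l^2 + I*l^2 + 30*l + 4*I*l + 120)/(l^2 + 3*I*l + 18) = (l^2 + l*(4 - 5*I) - 20*I)/(l - 3*I)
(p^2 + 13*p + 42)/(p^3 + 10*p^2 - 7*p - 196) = (p + 6)/(p^2 + 3*p - 28)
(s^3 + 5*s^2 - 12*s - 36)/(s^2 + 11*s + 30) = (s^2 - s - 6)/(s + 5)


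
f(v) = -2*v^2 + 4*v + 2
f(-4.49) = -56.28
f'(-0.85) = 7.40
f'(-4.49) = 21.96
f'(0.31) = 2.76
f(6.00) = -46.00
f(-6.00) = -94.00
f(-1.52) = -8.70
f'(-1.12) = 8.48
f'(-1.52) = 10.08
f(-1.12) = -4.99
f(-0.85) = -2.84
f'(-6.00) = 28.00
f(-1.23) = -5.95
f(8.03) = -94.84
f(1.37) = 3.73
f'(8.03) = -28.12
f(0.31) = 3.05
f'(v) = 4 - 4*v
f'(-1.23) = 8.92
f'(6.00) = -20.00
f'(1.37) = -1.48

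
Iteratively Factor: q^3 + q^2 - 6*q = (q)*(q^2 + q - 6) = q*(q - 2)*(q + 3)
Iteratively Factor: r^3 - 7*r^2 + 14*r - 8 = (r - 1)*(r^2 - 6*r + 8) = (r - 2)*(r - 1)*(r - 4)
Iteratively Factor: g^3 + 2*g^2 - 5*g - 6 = (g + 1)*(g^2 + g - 6) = (g + 1)*(g + 3)*(g - 2)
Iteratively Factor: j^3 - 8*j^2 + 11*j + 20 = (j - 4)*(j^2 - 4*j - 5) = (j - 5)*(j - 4)*(j + 1)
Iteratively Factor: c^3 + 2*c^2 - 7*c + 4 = (c + 4)*(c^2 - 2*c + 1) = (c - 1)*(c + 4)*(c - 1)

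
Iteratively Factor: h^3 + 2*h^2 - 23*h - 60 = (h + 4)*(h^2 - 2*h - 15) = (h - 5)*(h + 4)*(h + 3)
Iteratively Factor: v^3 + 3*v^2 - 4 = (v + 2)*(v^2 + v - 2) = (v - 1)*(v + 2)*(v + 2)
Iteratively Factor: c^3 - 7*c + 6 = (c - 2)*(c^2 + 2*c - 3) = (c - 2)*(c + 3)*(c - 1)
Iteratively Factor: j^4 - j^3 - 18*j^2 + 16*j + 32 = (j - 4)*(j^3 + 3*j^2 - 6*j - 8) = (j - 4)*(j + 4)*(j^2 - j - 2) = (j - 4)*(j + 1)*(j + 4)*(j - 2)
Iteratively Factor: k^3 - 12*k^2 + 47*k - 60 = (k - 4)*(k^2 - 8*k + 15) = (k - 4)*(k - 3)*(k - 5)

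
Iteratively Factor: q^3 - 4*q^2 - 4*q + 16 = (q - 2)*(q^2 - 2*q - 8) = (q - 2)*(q + 2)*(q - 4)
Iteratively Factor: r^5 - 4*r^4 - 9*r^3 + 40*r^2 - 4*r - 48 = (r - 2)*(r^4 - 2*r^3 - 13*r^2 + 14*r + 24) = (r - 2)*(r + 3)*(r^3 - 5*r^2 + 2*r + 8) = (r - 2)*(r + 1)*(r + 3)*(r^2 - 6*r + 8) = (r - 2)^2*(r + 1)*(r + 3)*(r - 4)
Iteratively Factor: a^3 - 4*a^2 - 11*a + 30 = (a - 2)*(a^2 - 2*a - 15) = (a - 2)*(a + 3)*(a - 5)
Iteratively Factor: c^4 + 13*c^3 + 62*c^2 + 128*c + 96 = (c + 4)*(c^3 + 9*c^2 + 26*c + 24) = (c + 2)*(c + 4)*(c^2 + 7*c + 12) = (c + 2)*(c + 3)*(c + 4)*(c + 4)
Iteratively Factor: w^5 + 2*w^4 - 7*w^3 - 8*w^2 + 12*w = (w + 2)*(w^4 - 7*w^2 + 6*w) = (w - 2)*(w + 2)*(w^3 + 2*w^2 - 3*w) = (w - 2)*(w - 1)*(w + 2)*(w^2 + 3*w) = w*(w - 2)*(w - 1)*(w + 2)*(w + 3)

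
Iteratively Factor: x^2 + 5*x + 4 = (x + 4)*(x + 1)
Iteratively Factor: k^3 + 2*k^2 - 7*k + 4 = (k - 1)*(k^2 + 3*k - 4) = (k - 1)*(k + 4)*(k - 1)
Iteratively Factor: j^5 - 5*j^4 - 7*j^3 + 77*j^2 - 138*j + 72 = (j + 4)*(j^4 - 9*j^3 + 29*j^2 - 39*j + 18) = (j - 3)*(j + 4)*(j^3 - 6*j^2 + 11*j - 6) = (j - 3)*(j - 2)*(j + 4)*(j^2 - 4*j + 3) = (j - 3)^2*(j - 2)*(j + 4)*(j - 1)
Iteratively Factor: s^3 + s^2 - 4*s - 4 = (s - 2)*(s^2 + 3*s + 2) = (s - 2)*(s + 1)*(s + 2)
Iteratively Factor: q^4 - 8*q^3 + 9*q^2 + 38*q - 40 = (q - 1)*(q^3 - 7*q^2 + 2*q + 40) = (q - 5)*(q - 1)*(q^2 - 2*q - 8) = (q - 5)*(q - 1)*(q + 2)*(q - 4)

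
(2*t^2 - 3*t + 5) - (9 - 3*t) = 2*t^2 - 4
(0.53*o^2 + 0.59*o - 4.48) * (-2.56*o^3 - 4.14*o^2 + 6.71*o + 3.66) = -1.3568*o^5 - 3.7046*o^4 + 12.5825*o^3 + 24.4459*o^2 - 27.9014*o - 16.3968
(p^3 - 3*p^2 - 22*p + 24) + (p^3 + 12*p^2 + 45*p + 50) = 2*p^3 + 9*p^2 + 23*p + 74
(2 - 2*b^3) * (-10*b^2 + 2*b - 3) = 20*b^5 - 4*b^4 + 6*b^3 - 20*b^2 + 4*b - 6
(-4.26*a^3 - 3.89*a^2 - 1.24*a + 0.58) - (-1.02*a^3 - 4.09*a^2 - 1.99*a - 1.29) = -3.24*a^3 + 0.2*a^2 + 0.75*a + 1.87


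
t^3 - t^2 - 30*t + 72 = (t - 4)*(t - 3)*(t + 6)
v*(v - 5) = v^2 - 5*v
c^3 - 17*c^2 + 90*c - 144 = (c - 8)*(c - 6)*(c - 3)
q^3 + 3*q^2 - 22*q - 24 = (q - 4)*(q + 1)*(q + 6)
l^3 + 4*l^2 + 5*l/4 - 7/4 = (l - 1/2)*(l + 1)*(l + 7/2)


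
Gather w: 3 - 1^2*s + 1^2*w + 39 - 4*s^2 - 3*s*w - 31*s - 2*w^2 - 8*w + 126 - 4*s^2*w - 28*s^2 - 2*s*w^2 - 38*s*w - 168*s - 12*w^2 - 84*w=-32*s^2 - 200*s + w^2*(-2*s - 14) + w*(-4*s^2 - 41*s - 91) + 168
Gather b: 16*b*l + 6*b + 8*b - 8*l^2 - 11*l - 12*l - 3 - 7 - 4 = b*(16*l + 14) - 8*l^2 - 23*l - 14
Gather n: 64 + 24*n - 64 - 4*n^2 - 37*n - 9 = -4*n^2 - 13*n - 9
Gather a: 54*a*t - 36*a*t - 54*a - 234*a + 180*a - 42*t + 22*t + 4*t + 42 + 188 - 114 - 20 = a*(18*t - 108) - 16*t + 96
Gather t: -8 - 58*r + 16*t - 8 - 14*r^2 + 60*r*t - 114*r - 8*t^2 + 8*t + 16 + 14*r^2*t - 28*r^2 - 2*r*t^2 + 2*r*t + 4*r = -42*r^2 - 168*r + t^2*(-2*r - 8) + t*(14*r^2 + 62*r + 24)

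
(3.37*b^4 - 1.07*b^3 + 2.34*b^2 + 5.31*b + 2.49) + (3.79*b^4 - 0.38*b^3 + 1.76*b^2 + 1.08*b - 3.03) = 7.16*b^4 - 1.45*b^3 + 4.1*b^2 + 6.39*b - 0.54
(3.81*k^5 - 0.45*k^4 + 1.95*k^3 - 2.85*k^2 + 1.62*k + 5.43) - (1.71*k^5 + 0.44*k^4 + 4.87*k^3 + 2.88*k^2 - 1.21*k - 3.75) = 2.1*k^5 - 0.89*k^4 - 2.92*k^3 - 5.73*k^2 + 2.83*k + 9.18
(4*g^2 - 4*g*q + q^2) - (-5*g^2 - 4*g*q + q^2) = 9*g^2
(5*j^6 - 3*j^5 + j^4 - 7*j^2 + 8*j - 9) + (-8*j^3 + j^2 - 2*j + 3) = 5*j^6 - 3*j^5 + j^4 - 8*j^3 - 6*j^2 + 6*j - 6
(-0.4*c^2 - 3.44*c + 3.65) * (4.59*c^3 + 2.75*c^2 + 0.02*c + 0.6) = -1.836*c^5 - 16.8896*c^4 + 7.2855*c^3 + 9.7287*c^2 - 1.991*c + 2.19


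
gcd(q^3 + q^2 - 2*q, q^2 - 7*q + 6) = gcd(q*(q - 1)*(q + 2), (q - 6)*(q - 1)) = q - 1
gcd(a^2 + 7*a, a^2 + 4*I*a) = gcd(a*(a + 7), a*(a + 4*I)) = a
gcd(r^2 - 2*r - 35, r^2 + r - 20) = r + 5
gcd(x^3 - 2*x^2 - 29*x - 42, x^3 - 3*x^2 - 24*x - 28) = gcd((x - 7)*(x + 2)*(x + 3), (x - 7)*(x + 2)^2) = x^2 - 5*x - 14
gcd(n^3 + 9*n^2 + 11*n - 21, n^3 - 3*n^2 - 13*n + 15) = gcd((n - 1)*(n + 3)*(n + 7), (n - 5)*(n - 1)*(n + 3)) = n^2 + 2*n - 3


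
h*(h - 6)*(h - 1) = h^3 - 7*h^2 + 6*h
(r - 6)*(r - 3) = r^2 - 9*r + 18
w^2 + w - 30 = (w - 5)*(w + 6)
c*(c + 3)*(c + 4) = c^3 + 7*c^2 + 12*c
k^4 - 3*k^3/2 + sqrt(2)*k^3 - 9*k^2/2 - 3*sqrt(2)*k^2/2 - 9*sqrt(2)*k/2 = k*(k - 3)*(k + 3/2)*(k + sqrt(2))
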